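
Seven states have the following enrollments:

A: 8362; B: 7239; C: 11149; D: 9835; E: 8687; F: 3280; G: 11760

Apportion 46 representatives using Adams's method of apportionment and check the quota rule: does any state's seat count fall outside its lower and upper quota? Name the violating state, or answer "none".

none

Standard quotas: A 6.378, B 5.521, C 8.503, D 7.501, E 6.626, F 2.502, G 8.969.
Adams allocation: A 6, B 6, C 8, D 7, E 7, F 3, G 9.
Every allocation lies between the lower and upper quota.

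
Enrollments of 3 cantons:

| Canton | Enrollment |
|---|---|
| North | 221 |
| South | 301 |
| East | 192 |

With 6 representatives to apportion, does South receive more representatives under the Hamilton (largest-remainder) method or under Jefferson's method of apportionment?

Hamilton: North 2, South 2, East 2.
Jefferson: North 2, South 3, East 1.
South gets 2 under Hamilton and 3 under Jefferson.

Jefferson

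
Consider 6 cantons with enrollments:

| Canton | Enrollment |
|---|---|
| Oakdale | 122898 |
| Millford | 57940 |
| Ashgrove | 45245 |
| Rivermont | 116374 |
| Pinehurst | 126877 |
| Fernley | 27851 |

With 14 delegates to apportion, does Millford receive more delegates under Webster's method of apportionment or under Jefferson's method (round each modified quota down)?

Webster: Oakdale 3, Millford 2, Ashgrove 1, Rivermont 3, Pinehurst 4, Fernley 1.
Jefferson: Oakdale 4, Millford 1, Ashgrove 1, Rivermont 4, Pinehurst 4, Fernley 0.
Millford gets 2 under Webster and 1 under Jefferson.

Webster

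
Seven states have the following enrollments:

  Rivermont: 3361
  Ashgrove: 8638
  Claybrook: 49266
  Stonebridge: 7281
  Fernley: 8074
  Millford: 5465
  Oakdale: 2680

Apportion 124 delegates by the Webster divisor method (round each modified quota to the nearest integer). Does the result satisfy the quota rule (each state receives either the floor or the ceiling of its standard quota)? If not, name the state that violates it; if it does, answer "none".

Claybrook

Standard quotas: Rivermont 4.917, Ashgrove 12.636, Claybrook 72.070, Stonebridge 10.651, Fernley 11.811, Millford 7.995, Oakdale 3.920.
Webster allocation: Rivermont 5, Ashgrove 13, Claybrook 71, Stonebridge 11, Fernley 12, Millford 8, Oakdale 4.
Claybrook has quota 72.070 (lower 72, upper 73) but receives 71 — outside the quota interval.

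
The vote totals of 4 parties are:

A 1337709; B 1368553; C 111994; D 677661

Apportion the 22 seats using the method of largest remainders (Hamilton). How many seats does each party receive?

A=8, B=9, C=1, D=4

Total 3495917; standard divisor 3495917/22 ≈ 158905.318.
Standard quotas: A 8.4183, B 8.6124, C 0.7048, D 4.2646.
Lower quotas: A 8, B 8, C 0, D 4 (sum 20, leaving 2 seats).
Remainders in descending order: C 0.7048, B 0.6124, A 0.4183, D 0.2646.
The surplus seats go to C, B.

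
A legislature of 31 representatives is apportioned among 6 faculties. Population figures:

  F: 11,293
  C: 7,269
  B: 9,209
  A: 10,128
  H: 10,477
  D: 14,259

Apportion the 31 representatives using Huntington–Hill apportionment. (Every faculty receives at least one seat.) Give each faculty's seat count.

With divisor 2061: modified quotas F 5.479, C 3.527, B 4.468, A 4.914, H 5.083, D 6.918.
Geometric-mean thresholds: F √(5·6)=5.477, C √(3·4)=3.464, B √(4·5)=4.472, A √(4·5)=4.472, H √(5·6)=5.477, D √(6·7)=6.481.
Each quota rounded against its threshold gives F 6, C 4, B 4, A 5, H 5, D 7 (total 31).

F: 6, C: 4, B: 4, A: 5, H: 5, D: 7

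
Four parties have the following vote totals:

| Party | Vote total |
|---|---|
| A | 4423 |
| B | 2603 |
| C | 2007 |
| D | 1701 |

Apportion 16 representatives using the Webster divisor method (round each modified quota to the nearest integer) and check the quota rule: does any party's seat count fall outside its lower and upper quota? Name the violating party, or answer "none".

none

Standard quotas: A 6.593, B 3.880, C 2.992, D 2.535.
Webster allocation: A 7, B 4, C 3, D 2.
Every allocation lies between the lower and upper quota.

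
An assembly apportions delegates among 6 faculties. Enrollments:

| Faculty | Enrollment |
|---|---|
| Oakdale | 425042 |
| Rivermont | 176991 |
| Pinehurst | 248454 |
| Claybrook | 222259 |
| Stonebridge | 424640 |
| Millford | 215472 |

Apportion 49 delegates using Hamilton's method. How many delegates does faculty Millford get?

6

Standard divisor: 1712858 ÷ 49 ≈ 34956.286.
Standard quotas: Oakdale 12.1592, Rivermont 5.0632, Pinehurst 7.1076, Claybrook 6.3582, Stonebridge 12.1477, Millford 6.1640.
Lower quotas: Oakdale 12, Rivermont 5, Pinehurst 7, Claybrook 6, Stonebridge 12, Millford 6 (sum 48, leaving 1 seat).
Remainders in descending order: Claybrook 0.3582, Millford 0.1640, Oakdale 0.1592, Stonebridge 0.1477, Pinehurst 0.1076, Rivermont 0.0632.
Largest remainder: Claybrook receives the extra seat.
Millford receives 6.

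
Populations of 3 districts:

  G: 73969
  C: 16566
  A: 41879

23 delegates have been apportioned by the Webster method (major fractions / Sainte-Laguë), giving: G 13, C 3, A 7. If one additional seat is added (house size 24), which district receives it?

Priority for the next seat is population ÷ (current seats + 0.5).
Priorities: G 5479.185, C 4733.143, A 5583.867.
Highest priority: A.

A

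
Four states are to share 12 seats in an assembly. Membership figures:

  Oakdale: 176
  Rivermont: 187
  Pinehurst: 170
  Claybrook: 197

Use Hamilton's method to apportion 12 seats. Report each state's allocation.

Standard divisor: 730 ÷ 12 ≈ 60.833.
Standard quotas: Oakdale 2.893, Rivermont 3.074, Pinehurst 2.795, Claybrook 3.238.
Lower quotas: Oakdale 2, Rivermont 3, Pinehurst 2, Claybrook 3 (sum 10, leaving 2 seats).
Remainders in descending order: Oakdale 0.893, Pinehurst 0.795, Claybrook 0.238, Rivermont 0.074.
The surplus seats go to Oakdale, Pinehurst.

Oakdale 3, Rivermont 3, Pinehurst 3, Claybrook 3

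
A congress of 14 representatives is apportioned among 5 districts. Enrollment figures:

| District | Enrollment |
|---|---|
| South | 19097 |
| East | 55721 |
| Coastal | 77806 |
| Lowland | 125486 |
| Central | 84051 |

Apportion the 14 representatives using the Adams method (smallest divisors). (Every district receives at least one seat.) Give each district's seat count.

Standard divisor 362161/14 ≈ 25868.643; standard quotas: South 0.738, East 2.154, Coastal 3.008, Lowland 4.851, Central 3.249.
Rounding up gives 1, 3, 4, 5, 4 = 17 seats, so the divisor must be adjusted.
With modified divisor 29700: modified quotas South 0.643, East 1.876, Coastal 2.620, Lowland 4.225, Central 2.830.
Rounding up: South 1, East 2, Coastal 3, Lowland 5, Central 3 (total 14).

South: 1, East: 2, Coastal: 3, Lowland: 5, Central: 3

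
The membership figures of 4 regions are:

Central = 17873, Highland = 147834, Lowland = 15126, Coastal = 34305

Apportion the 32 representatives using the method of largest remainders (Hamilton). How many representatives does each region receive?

Central=3, Highland=22, Lowland=2, Coastal=5

Standard divisor: 215138 ÷ 32 ≈ 6723.062.
Standard quotas: Central 2.6585, Highland 21.9891, Lowland 2.2499, Coastal 5.1026.
Lower quotas: Central 2, Highland 21, Lowland 2, Coastal 5 (sum 30, leaving 2 seats).
Remainders in descending order: Highland 0.9891, Central 0.6585, Lowland 0.2499, Coastal 0.1026.
Largest remainders: Highland, Central receive the extra seats.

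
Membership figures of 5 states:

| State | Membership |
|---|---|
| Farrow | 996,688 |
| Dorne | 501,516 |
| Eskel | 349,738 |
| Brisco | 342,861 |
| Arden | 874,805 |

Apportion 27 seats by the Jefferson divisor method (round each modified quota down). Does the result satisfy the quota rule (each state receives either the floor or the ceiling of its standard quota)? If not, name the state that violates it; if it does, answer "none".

none

Standard quotas: Farrow 8.778, Dorne 4.417, Eskel 3.080, Brisco 3.020, Arden 7.705.
Jefferson allocation: Farrow 9, Dorne 4, Eskel 3, Brisco 3, Arden 8.
Every allocation lies between the lower and upper quota.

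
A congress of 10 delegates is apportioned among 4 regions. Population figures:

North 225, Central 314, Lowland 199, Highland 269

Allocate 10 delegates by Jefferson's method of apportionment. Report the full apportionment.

North: 2; Central: 3; Lowland: 2; Highland: 3

Standard divisor 1007/10 ≈ 100.7; standard quotas: North 2.234, Central 3.118, Lowland 1.976, Highland 2.671.
Rounding down gives 2, 3, 1, 2 = 8 seats, so the divisor must be adjusted.
With modified divisor 80: modified quotas North 2.812, Central 3.925, Lowland 2.487, Highland 3.362.
Rounding down: North 2, Central 3, Lowland 2, Highland 3 (total 10).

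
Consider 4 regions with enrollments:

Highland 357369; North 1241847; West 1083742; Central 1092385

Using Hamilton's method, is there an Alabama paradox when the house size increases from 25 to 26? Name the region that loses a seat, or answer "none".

Highland

At 25 seats: Highland 3, North 8, West 7, Central 7.
At 26 seats: Highland 2, North 9, West 7, Central 8.
Highland drops from 3 to 2.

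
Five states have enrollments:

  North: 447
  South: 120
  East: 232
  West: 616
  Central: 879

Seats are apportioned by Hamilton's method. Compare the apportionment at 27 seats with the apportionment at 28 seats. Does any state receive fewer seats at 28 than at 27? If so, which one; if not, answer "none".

South

At 27 seats: North 5, South 2, East 3, West 7, Central 10.
At 28 seats: North 5, South 1, East 3, West 8, Central 11.
South drops from 2 to 1.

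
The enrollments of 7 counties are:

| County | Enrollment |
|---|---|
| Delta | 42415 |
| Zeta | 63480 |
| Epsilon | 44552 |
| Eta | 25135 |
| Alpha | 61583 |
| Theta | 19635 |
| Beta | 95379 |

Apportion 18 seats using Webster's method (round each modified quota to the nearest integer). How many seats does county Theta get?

1

Standard divisor 352179/18 ≈ 19565.5; standard quotas: Delta 2.168, Zeta 3.244, Epsilon 2.277, Eta 1.285, Alpha 3.148, Theta 1.004, Beta 4.875.
Rounding to the nearest integer gives 2, 3, 2, 1, 3, 1, 5 = 17 seats, so the divisor must be adjusted.
With modified divisor 18000: modified quotas Delta 2.356, Zeta 3.527, Epsilon 2.475, Eta 1.396, Alpha 3.421, Theta 1.091, Beta 5.299.
Rounding to the nearest integer: Delta 2, Zeta 4, Epsilon 2, Eta 1, Alpha 3, Theta 1, Beta 5 (total 18).
Theta receives 1.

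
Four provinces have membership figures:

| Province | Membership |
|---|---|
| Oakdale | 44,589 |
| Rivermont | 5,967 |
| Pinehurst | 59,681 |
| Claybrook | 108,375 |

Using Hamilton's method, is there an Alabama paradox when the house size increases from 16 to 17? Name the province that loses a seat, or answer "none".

Rivermont

At 16 seats: Oakdale 3, Rivermont 1, Pinehurst 4, Claybrook 8.
At 17 seats: Oakdale 4, Rivermont 0, Pinehurst 5, Claybrook 8.
Rivermont drops from 1 to 0.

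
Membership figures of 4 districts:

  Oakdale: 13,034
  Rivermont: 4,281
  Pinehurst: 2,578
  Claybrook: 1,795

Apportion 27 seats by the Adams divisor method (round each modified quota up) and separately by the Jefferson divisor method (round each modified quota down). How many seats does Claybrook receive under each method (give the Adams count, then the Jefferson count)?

3 and 2

Adams: Oakdale 16, Rivermont 5, Pinehurst 3, Claybrook 3.
Jefferson: Oakdale 17, Rivermont 5, Pinehurst 3, Claybrook 2.
Claybrook gets 3 under Adams and 2 under Jefferson.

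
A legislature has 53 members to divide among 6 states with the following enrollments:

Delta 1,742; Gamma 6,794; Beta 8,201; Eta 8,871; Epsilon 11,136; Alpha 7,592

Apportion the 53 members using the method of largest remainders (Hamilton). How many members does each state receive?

Delta: 2, Gamma: 8, Beta: 10, Eta: 11, Epsilon: 13, Alpha: 9

The standard divisor is 44336/53 ≈ 836.528.
Standard quotas: Delta 2.0824, Gamma 8.1217, Beta 9.8036, Eta 10.6045, Epsilon 13.3122, Alpha 9.0756.
Lower quotas: Delta 2, Gamma 8, Beta 9, Eta 10, Epsilon 13, Alpha 9 (sum 51, leaving 2 seats).
Remainders in descending order: Beta 0.8036, Eta 0.6045, Epsilon 0.3122, Gamma 0.1217, Delta 0.0824, Alpha 0.0756.
Largest remainders: Beta, Eta receive the extra seats.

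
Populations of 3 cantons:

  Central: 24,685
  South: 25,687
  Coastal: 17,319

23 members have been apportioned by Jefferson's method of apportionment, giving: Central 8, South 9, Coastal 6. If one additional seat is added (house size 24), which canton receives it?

Central

Priority for the next seat is population ÷ (current seats + 1).
Priorities: Central 2742.778, South 2568.700, Coastal 2474.143.
Highest priority: Central.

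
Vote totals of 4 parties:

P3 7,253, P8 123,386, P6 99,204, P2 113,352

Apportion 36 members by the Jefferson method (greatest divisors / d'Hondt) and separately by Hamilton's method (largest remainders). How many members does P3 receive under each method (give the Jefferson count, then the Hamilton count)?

Jefferson: P3 0, P8 13, P6 11, P2 12.
Hamilton: P3 1, P8 13, P6 10, P2 12.
P3 gets 0 under Jefferson and 1 under Hamilton.

0 and 1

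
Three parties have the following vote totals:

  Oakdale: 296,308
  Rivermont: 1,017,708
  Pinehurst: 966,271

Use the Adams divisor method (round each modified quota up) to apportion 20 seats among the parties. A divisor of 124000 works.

Oakdale: 3, Rivermont: 9, Pinehurst: 8

With modified divisor 124000: modified quotas Oakdale 2.390, Rivermont 8.207, Pinehurst 7.793.
Rounding up: Oakdale 3, Rivermont 9, Pinehurst 8 (total 20).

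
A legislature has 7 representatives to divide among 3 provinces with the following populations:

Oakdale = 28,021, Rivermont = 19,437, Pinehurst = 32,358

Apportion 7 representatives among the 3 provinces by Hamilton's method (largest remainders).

Total 79816; standard divisor 79816/7 ≈ 11402.286.
Standard quotas: Oakdale 2.4575, Rivermont 1.7047, Pinehurst 2.8379.
Lower quotas: Oakdale 2, Rivermont 1, Pinehurst 2 (sum 5, leaving 2 seats).
Remainders in descending order: Pinehurst 0.8379, Rivermont 0.7047, Oakdale 0.4575.
Largest remainders: Pinehurst, Rivermont receive the extra seats.

Oakdale 2; Rivermont 2; Pinehurst 3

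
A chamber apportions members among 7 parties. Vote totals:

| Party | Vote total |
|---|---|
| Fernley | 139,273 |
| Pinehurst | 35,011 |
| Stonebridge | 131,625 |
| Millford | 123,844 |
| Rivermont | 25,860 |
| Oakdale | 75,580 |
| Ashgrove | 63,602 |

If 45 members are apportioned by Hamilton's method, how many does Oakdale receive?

6

Total 594795; standard divisor 594795/45 ≈ 13217.667.
Standard quotas: Fernley 10.5369, Pinehurst 2.6488, Stonebridge 9.9583, Millford 9.3696, Rivermont 1.9565, Oakdale 5.7181, Ashgrove 4.8119.
Lower quotas: Fernley 10, Pinehurst 2, Stonebridge 9, Millford 9, Rivermont 1, Oakdale 5, Ashgrove 4 (sum 40, leaving 5 seats).
Remainders in descending order: Stonebridge 0.9583, Rivermont 0.9565, Ashgrove 0.8119, Oakdale 0.7181, Pinehurst 0.6488, Fernley 0.5369, Millford 0.3696.
The surplus seats go to Stonebridge, Rivermont, Ashgrove, Oakdale, Pinehurst.
Oakdale receives 6.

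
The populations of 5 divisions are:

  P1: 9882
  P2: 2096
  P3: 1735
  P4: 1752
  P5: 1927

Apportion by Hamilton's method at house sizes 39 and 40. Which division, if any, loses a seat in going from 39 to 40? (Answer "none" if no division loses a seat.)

At 39 seats: P1 22, P2 5, P3 4, P4 4, P5 4.
At 40 seats: P1 23, P2 5, P3 4, P4 4, P5 4.
No division's allocation decreased.

none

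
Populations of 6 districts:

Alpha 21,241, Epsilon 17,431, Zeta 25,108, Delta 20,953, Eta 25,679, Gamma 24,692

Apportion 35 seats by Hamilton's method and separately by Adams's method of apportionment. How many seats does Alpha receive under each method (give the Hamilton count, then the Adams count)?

Hamilton: Alpha 5, Epsilon 5, Zeta 7, Delta 5, Eta 7, Gamma 6.
Adams: Alpha 6, Epsilon 5, Zeta 6, Delta 5, Eta 7, Gamma 6.
Alpha gets 5 under Hamilton and 6 under Adams.

5 and 6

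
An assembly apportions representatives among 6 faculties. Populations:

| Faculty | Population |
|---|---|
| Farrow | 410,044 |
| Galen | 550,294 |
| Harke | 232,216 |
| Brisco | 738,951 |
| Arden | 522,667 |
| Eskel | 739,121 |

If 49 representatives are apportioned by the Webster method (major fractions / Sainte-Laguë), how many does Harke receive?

Standard divisor 3193293/49 ≈ 65169.245; standard quotas: Farrow 6.292, Galen 8.444, Harke 3.563, Brisco 11.339, Arden 8.020, Eskel 11.342.
Rounding to the nearest integer gives 6, 8, 4, 11, 8, 11 = 48 seats, so the divisor must be adjusted.
With modified divisor 64500: modified quotas Farrow 6.357, Galen 8.532, Harke 3.600, Brisco 11.457, Arden 8.103, Eskel 11.459.
Rounding to the nearest integer: Farrow 6, Galen 9, Harke 4, Brisco 11, Arden 8, Eskel 11 (total 49).
Harke receives 4.

4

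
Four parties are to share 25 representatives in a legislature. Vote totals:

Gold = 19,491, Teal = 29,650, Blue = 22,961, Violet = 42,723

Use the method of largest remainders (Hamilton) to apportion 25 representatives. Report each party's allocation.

Gold: 4, Teal: 7, Blue: 5, Violet: 9

Total 114825; standard divisor 114825/25 = 4593.
Standard quotas: Gold 4.2436, Teal 6.4555, Blue 4.9991, Violet 9.3018.
Lower quotas: Gold 4, Teal 6, Blue 4, Violet 9 (sum 23, leaving 2 seats).
Remainders in descending order: Blue 0.9991, Teal 0.4555, Violet 0.3018, Gold 0.2436.
Largest remainders: Blue, Teal receive the extra seats.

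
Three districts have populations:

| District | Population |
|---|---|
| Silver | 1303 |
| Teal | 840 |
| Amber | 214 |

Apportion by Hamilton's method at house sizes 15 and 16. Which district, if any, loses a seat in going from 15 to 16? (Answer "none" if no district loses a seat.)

At 15 seats: Silver 8, Teal 5, Amber 2.
At 16 seats: Silver 9, Teal 6, Amber 1.
Amber drops from 2 to 1.

Amber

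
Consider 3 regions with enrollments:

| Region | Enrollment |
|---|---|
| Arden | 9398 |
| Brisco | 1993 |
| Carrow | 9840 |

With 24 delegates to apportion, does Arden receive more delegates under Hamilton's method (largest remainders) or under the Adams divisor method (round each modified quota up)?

Hamilton

Hamilton: Arden 11, Brisco 2, Carrow 11.
Adams: Arden 10, Brisco 3, Carrow 11.
Arden gets 11 under Hamilton and 10 under Adams.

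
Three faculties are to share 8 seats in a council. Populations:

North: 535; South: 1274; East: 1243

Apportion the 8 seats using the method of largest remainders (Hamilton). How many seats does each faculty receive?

The standard divisor is 3052/8 ≈ 381.5.
Standard quotas: North 1.402, South 3.339, East 3.258.
Lower quotas: North 1, South 3, East 3 (sum 7, leaving 1 seat).
Remainders in descending order: North 0.402, South 0.339, East 0.258.
The surplus seat goes to North.

North: 2, South: 3, East: 3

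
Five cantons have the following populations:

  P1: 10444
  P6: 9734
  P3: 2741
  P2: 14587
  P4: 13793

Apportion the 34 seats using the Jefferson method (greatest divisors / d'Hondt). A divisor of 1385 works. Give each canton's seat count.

P1=7, P6=7, P3=1, P2=10, P4=9

With modified divisor 1385: modified quotas P1 7.541, P6 7.028, P3 1.979, P2 10.532, P4 9.959.
Rounding down: P1 7, P6 7, P3 1, P2 10, P4 9 (total 34).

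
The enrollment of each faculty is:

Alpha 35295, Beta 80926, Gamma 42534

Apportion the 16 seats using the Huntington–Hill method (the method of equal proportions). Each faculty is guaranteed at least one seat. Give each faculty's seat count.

With divisor 9863: modified quotas Alpha 3.579, Beta 8.205, Gamma 4.312.
Geometric-mean thresholds: Alpha √(3·4)=3.464, Beta √(8·9)=8.485, Gamma √(4·5)=4.472.
Each quota rounded against its threshold gives Alpha 4, Beta 8, Gamma 4 (total 16).

Alpha 4, Beta 8, Gamma 4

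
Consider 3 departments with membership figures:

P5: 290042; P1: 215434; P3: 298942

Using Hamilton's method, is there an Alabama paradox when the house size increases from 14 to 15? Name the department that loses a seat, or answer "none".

none

At 14 seats: P5 5, P1 4, P3 5.
At 15 seats: P5 5, P1 4, P3 6.
No department's allocation decreased.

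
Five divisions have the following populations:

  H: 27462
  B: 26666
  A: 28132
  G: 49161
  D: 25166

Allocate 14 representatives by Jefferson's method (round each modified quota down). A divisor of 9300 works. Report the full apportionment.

H 2, B 2, A 3, G 5, D 2

With modified divisor 9300: modified quotas H 2.953, B 2.867, A 3.025, G 5.286, D 2.706.
Rounding down: H 2, B 2, A 3, G 5, D 2 (total 14).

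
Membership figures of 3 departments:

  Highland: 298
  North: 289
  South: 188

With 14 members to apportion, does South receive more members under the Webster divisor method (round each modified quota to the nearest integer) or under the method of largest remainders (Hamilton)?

Webster: Highland 6, North 5, South 3.
Hamilton: Highland 5, North 5, South 4.
South gets 3 under Webster and 4 under Hamilton.

Hamilton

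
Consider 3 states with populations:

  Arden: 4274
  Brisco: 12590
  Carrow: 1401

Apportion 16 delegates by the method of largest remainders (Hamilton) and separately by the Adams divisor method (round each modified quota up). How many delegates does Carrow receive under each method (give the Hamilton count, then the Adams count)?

Hamilton: Arden 4, Brisco 11, Carrow 1.
Adams: Arden 4, Brisco 10, Carrow 2.
Carrow gets 1 under Hamilton and 2 under Adams.

1 and 2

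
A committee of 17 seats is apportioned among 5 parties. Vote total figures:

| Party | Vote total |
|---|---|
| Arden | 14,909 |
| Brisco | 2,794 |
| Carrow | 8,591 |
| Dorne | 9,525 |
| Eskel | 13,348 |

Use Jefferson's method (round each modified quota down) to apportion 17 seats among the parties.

Arden 5; Brisco 1; Carrow 3; Dorne 3; Eskel 5

Standard divisor 49167/17 ≈ 2892.176; standard quotas: Arden 5.155, Brisco 0.966, Carrow 2.970, Dorne 3.293, Eskel 4.615.
Rounding down gives 5, 0, 2, 3, 4 = 14 seats, so the divisor must be adjusted.
With modified divisor 2600: modified quotas Arden 5.734, Brisco 1.075, Carrow 3.304, Dorne 3.663, Eskel 5.134.
Rounding down: Arden 5, Brisco 1, Carrow 3, Dorne 3, Eskel 5 (total 17).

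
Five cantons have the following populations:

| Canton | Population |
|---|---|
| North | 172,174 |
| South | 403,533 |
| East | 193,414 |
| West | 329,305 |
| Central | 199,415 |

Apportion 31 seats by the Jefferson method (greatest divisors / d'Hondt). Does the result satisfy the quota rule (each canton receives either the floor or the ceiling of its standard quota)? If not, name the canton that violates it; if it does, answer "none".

none

Standard quotas: North 4.113, South 9.639, East 4.620, West 7.866, Central 4.763.
Jefferson allocation: North 4, South 10, East 4, West 8, Central 5.
Every allocation lies between the lower and upper quota.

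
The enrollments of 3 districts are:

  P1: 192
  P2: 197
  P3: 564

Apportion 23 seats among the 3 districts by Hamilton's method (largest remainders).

P1=5, P2=5, P3=13

Standard divisor: 953 ÷ 23 ≈ 41.435.
Standard quotas: P1 4.634, P2 4.754, P3 13.612.
Lower quotas: P1 4, P2 4, P3 13 (sum 21, leaving 2 seats).
Remainders in descending order: P2 0.754, P1 0.634, P3 0.612.
Largest remainders: P2, P1 receive the extra seats.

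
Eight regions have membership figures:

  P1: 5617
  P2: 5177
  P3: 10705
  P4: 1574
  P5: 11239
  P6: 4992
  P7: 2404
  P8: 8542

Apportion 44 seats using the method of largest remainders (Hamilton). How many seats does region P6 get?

The standard divisor is 50250/44 ≈ 1142.045.
Standard quotas: P1 4.9184, P2 4.5331, P3 9.3735, P4 1.3782, P5 9.8411, P6 4.3711, P7 2.1050, P8 7.4796.
Lower quotas: P1 4, P2 4, P3 9, P4 1, P5 9, P6 4, P7 2, P8 7 (sum 40, leaving 4 seats).
Remainders in descending order: P1 0.9184, P5 0.8411, P2 0.5331, P8 0.4796, P4 0.3782, P3 0.3735, P6 0.3711, P7 0.1050.
Largest remainders: P1, P5, P2, P8 receive the extra seats.
P6 receives 4.

4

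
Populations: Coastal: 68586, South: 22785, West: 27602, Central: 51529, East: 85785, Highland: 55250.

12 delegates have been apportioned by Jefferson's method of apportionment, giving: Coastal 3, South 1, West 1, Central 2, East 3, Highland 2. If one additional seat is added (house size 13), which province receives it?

East

Priority for the next seat is population ÷ (current seats + 1).
Priorities: Coastal 17146.500, South 11392.500, West 13801.000, Central 17176.333, East 21446.250, Highland 18416.667.
Highest priority: East.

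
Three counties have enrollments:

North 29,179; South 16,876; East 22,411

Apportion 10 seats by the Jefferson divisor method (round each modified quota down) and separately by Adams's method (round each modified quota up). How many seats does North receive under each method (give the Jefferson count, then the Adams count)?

Jefferson: North 5, South 2, East 3.
Adams: North 4, South 3, East 3.
North gets 5 under Jefferson and 4 under Adams.

5 and 4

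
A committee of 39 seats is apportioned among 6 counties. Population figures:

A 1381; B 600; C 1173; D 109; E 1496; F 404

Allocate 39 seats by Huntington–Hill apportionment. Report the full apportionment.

With divisor 133: modified quotas A 10.383, B 4.511, C 8.820, D 0.820, E 11.248, F 3.038.
Geometric-mean thresholds: A √(10·11)=10.488, B √(4·5)=4.472, C √(8·9)=8.485, D (min 1), E √(11·12)=11.489, F √(3·4)=3.464.
Each quota rounded against its threshold gives A 10, B 5, C 9, D 1, E 11, F 3 (total 39).

A: 10, B: 5, C: 9, D: 1, E: 11, F: 3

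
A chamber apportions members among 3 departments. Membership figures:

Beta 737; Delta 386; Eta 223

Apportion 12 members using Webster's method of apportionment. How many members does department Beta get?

7

Standard divisor 1346/12 ≈ 112.167; standard quotas: Beta 6.571, Delta 3.441, Eta 1.988.
Rounding to the nearest integer gives Beta 7, Delta 3, Eta 2 — total 12, matching the house size, so no adjustment is needed.
Beta receives 7.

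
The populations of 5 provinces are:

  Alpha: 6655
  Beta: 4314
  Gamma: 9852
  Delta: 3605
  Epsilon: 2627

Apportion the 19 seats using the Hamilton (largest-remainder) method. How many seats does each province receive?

The standard divisor is 27053/19 ≈ 1423.842.
Standard quotas: Alpha 4.6740, Beta 3.0298, Gamma 6.9193, Delta 2.5319, Epsilon 1.8450.
Lower quotas: Alpha 4, Beta 3, Gamma 6, Delta 2, Epsilon 1 (sum 16, leaving 3 seats).
Remainders in descending order: Gamma 0.9193, Epsilon 0.8450, Alpha 0.6740, Delta 0.5319, Beta 0.0298.
The surplus seats go to Gamma, Epsilon, Alpha.

Alpha 5, Beta 3, Gamma 7, Delta 2, Epsilon 2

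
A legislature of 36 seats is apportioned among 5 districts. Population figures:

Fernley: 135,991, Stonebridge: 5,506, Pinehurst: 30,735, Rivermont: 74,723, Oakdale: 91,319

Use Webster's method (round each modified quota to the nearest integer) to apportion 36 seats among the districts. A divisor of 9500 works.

Fernley 14; Stonebridge 1; Pinehurst 3; Rivermont 8; Oakdale 10

With modified divisor 9500: modified quotas Fernley 14.315, Stonebridge 0.580, Pinehurst 3.235, Rivermont 7.866, Oakdale 9.613.
Rounding to the nearest integer: Fernley 14, Stonebridge 1, Pinehurst 3, Rivermont 8, Oakdale 10 (total 36).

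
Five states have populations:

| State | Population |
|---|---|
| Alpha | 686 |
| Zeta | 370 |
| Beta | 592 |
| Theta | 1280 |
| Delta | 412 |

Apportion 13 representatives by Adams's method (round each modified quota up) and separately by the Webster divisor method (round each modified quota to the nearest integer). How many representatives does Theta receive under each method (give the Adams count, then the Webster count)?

4 and 5

Adams: Alpha 3, Zeta 2, Beta 2, Theta 4, Delta 2.
Webster: Alpha 3, Zeta 1, Beta 2, Theta 5, Delta 2.
Theta gets 4 under Adams and 5 under Webster.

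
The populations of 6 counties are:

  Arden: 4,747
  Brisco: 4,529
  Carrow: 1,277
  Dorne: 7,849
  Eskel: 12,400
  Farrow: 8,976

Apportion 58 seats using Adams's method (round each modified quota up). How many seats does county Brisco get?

Standard divisor 39778/58 ≈ 685.828; standard quotas: Arden 6.922, Brisco 6.604, Carrow 1.862, Dorne 11.445, Eskel 18.080, Farrow 13.088.
Rounding up gives 7, 7, 2, 12, 19, 14 = 61 seats, so the divisor must be adjusted.
With modified divisor 720: modified quotas Arden 6.593, Brisco 6.290, Carrow 1.774, Dorne 10.901, Eskel 17.222, Farrow 12.467.
Rounding up: Arden 7, Brisco 7, Carrow 2, Dorne 11, Eskel 18, Farrow 13 (total 58).
Brisco receives 7.

7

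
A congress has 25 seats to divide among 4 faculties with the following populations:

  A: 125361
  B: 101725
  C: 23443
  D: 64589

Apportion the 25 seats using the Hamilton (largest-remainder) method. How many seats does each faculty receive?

A: 10; B: 8; C: 2; D: 5

Total 315118; standard divisor 315118/25 ≈ 12604.72.
Standard quotas: A 9.9456, B 8.0704, C 1.8599, D 5.1242.
Lower quotas: A 9, B 8, C 1, D 5 (sum 23, leaving 2 seats).
Remainders in descending order: A 0.9456, C 0.8599, D 0.1242, B 0.0704.
The surplus seats go to A, C.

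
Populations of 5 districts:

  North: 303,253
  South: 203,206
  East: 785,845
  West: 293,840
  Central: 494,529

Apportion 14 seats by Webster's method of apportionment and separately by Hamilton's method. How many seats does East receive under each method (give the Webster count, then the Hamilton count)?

6 and 5

Webster: North 2, South 1, East 6, West 2, Central 3.
Hamilton: North 2, South 2, East 5, West 2, Central 3.
East gets 6 under Webster and 5 under Hamilton.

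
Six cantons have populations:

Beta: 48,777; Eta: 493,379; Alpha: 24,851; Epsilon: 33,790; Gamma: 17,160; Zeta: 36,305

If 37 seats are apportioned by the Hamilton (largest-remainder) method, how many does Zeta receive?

The standard divisor is 654262/37 ≈ 17682.757.
Standard quotas: Beta 2.7584, Eta 27.9017, Alpha 1.4054, Epsilon 1.9109, Gamma 0.9704, Zeta 2.0531.
Lower quotas: Beta 2, Eta 27, Alpha 1, Epsilon 1, Gamma 0, Zeta 2 (sum 33, leaving 4 seats).
Remainders in descending order: Gamma 0.9704, Epsilon 0.9109, Eta 0.9017, Beta 0.7584, Alpha 0.4054, Zeta 0.0531.
The surplus seats go to Gamma, Epsilon, Eta, Beta.
Zeta receives 2.

2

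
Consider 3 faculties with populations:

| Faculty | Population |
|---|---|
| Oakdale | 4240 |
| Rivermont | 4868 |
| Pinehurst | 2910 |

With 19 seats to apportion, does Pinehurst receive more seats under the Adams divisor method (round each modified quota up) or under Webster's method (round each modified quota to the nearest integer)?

Adams

Adams: Oakdale 7, Rivermont 7, Pinehurst 5.
Webster: Oakdale 7, Rivermont 8, Pinehurst 4.
Pinehurst gets 5 under Adams and 4 under Webster.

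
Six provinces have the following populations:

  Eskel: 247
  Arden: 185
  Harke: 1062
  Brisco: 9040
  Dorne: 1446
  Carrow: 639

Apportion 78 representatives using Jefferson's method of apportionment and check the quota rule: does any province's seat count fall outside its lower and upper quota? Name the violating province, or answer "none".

Standard quotas: Eskel 1.527, Arden 1.144, Harke 6.564, Brisco 55.878, Dorne 8.938, Carrow 3.950.
Jefferson allocation: Eskel 1, Arden 1, Harke 6, Brisco 57, Dorne 9, Carrow 4.
Brisco has quota 55.878 (lower 55, upper 56) but receives 57 — outside the quota interval.

Brisco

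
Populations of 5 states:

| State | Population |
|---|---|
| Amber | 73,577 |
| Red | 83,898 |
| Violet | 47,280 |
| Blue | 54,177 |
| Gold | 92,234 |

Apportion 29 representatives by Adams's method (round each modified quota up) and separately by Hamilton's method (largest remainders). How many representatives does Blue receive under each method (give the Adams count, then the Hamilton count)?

5 and 4

Adams: Amber 6, Red 7, Violet 4, Blue 5, Gold 7.
Hamilton: Amber 6, Red 7, Violet 4, Blue 4, Gold 8.
Blue gets 5 under Adams and 4 under Hamilton.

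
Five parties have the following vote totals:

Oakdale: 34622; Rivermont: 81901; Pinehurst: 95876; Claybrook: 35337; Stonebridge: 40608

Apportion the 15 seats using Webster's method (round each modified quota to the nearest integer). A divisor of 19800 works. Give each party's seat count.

With modified divisor 19800: modified quotas Oakdale 1.749, Rivermont 4.136, Pinehurst 4.842, Claybrook 1.785, Stonebridge 2.051.
Rounding to the nearest integer: Oakdale 2, Rivermont 4, Pinehurst 5, Claybrook 2, Stonebridge 2 (total 15).

Oakdale 2, Rivermont 4, Pinehurst 5, Claybrook 2, Stonebridge 2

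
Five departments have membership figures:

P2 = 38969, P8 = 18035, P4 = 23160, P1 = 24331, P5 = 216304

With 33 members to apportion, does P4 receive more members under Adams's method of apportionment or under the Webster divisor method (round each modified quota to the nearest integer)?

Adams

Adams: P2 4, P8 2, P4 3, P1 3, P5 21.
Webster: P2 4, P8 2, P4 2, P1 3, P5 22.
P4 gets 3 under Adams and 2 under Webster.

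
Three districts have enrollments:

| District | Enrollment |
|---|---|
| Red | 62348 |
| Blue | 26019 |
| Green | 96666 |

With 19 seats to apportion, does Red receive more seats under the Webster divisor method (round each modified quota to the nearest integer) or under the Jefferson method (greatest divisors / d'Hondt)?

Jefferson

Webster: Red 6, Blue 3, Green 10.
Jefferson: Red 7, Blue 2, Green 10.
Red gets 6 under Webster and 7 under Jefferson.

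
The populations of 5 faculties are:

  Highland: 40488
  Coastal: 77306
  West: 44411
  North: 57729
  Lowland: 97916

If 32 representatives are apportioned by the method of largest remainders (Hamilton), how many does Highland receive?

4

Total 317850; standard divisor 317850/32 ≈ 9932.812.
Standard quotas: Highland 4.0762, Coastal 7.7829, West 4.4711, North 5.8119, Lowland 9.8578.
Lower quotas: Highland 4, Coastal 7, West 4, North 5, Lowland 9 (sum 29, leaving 3 seats).
Remainders in descending order: Lowland 0.8578, North 0.8119, Coastal 0.7829, West 0.4711, Highland 0.0762.
The surplus seats go to Lowland, North, Coastal.
Highland receives 4.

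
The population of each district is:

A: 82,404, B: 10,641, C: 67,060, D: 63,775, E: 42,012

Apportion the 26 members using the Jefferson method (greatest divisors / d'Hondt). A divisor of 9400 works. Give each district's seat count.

With modified divisor 9400: modified quotas A 8.766, B 1.132, C 7.134, D 6.785, E 4.469.
Rounding down: A 8, B 1, C 7, D 6, E 4 (total 26).

A 8, B 1, C 7, D 6, E 4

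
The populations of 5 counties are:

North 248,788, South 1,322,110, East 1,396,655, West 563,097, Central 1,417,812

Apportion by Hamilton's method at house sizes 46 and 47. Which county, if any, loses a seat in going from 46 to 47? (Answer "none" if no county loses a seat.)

North

At 46 seats: North 3, South 12, East 13, West 5, Central 13.
At 47 seats: North 2, South 13, East 13, West 5, Central 14.
North drops from 3 to 2.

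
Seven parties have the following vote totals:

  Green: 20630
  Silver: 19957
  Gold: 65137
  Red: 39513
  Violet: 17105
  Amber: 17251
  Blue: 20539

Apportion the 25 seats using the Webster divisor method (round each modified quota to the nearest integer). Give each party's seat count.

Green: 3, Silver: 2, Gold: 8, Red: 5, Violet: 2, Amber: 2, Blue: 3

Standard divisor 200132/25 ≈ 8005.28; standard quotas: Green 2.577, Silver 2.493, Gold 8.137, Red 4.936, Violet 2.137, Amber 2.155, Blue 2.566.
Rounding to the nearest integer gives Green 3, Silver 2, Gold 8, Red 5, Violet 2, Amber 2, Blue 3 — total 25, matching the house size, so no adjustment is needed.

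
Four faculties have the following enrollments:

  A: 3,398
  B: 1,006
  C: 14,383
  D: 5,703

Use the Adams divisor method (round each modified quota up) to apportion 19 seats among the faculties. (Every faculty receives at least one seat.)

A 3, B 1, C 11, D 4

Standard divisor 24490/19 ≈ 1288.947; standard quotas: A 2.636, B 0.780, C 11.159, D 4.425.
Rounding up gives 3, 1, 12, 5 = 21 seats, so the divisor must be adjusted.
With modified divisor 1434.53: modified quotas A 2.369, B 0.701, C 10.026, D 3.976.
Rounding up: A 3, B 1, C 11, D 4 (total 19).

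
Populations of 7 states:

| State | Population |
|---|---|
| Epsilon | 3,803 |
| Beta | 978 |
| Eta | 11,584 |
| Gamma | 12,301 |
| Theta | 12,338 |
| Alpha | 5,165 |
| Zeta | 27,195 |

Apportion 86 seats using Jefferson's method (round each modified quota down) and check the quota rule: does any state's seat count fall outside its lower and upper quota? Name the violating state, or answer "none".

Standard quotas: Epsilon 4.458, Beta 1.146, Eta 13.579, Gamma 14.420, Theta 14.463, Alpha 6.055, Zeta 31.879.
Jefferson allocation: Epsilon 4, Beta 1, Eta 14, Gamma 14, Theta 14, Alpha 6, Zeta 33.
Zeta has quota 31.879 (lower 31, upper 32) but receives 33 — outside the quota interval.

Zeta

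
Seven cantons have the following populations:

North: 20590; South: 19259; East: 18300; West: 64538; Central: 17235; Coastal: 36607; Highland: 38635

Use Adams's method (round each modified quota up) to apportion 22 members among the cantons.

Standard divisor 215164/22 ≈ 9780.182; standard quotas: North 2.105, South 1.969, East 1.871, West 6.599, Central 1.762, Coastal 3.743, Highland 3.950.
Rounding up gives 3, 2, 2, 7, 2, 4, 4 = 24 seats, so the divisor must be adjusted.
With modified divisor 11500: modified quotas North 1.790, South 1.675, East 1.591, West 5.612, Central 1.499, Coastal 3.183, Highland 3.360.
Rounding up: North 2, South 2, East 2, West 6, Central 2, Coastal 4, Highland 4 (total 22).

North=2, South=2, East=2, West=6, Central=2, Coastal=4, Highland=4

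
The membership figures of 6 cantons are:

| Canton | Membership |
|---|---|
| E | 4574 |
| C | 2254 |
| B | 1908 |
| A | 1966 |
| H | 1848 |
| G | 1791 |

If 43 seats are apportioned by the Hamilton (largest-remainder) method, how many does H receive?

5

Total 14341; standard divisor 14341/43 ≈ 333.512.
Standard quotas: E 13.715, C 6.758, B 5.721, A 5.895, H 5.541, G 5.370.
Lower quotas: E 13, C 6, B 5, A 5, H 5, G 5 (sum 39, leaving 4 seats).
Remainders in descending order: A 0.895, C 0.758, B 0.721, E 0.715, H 0.541, G 0.370.
The surplus seats go to A, C, B, E.
H receives 5.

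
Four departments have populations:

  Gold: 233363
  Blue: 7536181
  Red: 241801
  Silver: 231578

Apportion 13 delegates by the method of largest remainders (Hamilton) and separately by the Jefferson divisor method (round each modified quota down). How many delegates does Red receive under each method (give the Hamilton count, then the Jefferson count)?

1 and 0

Hamilton: Gold 0, Blue 12, Red 1, Silver 0.
Jefferson: Gold 0, Blue 13, Red 0, Silver 0.
Red gets 1 under Hamilton and 0 under Jefferson.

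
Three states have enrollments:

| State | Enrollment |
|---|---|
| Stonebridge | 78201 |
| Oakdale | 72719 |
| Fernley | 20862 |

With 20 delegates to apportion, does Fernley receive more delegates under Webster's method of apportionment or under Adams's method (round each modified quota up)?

Adams

Webster: Stonebridge 9, Oakdale 9, Fernley 2.
Adams: Stonebridge 9, Oakdale 8, Fernley 3.
Fernley gets 2 under Webster and 3 under Adams.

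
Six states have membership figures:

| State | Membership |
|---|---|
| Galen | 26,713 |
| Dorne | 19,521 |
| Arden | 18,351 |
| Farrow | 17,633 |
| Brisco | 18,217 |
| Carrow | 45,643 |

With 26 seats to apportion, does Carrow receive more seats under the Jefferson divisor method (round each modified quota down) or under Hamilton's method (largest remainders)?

Jefferson

Jefferson: Galen 5, Dorne 3, Arden 3, Farrow 3, Brisco 3, Carrow 9.
Hamilton: Galen 5, Dorne 4, Arden 3, Farrow 3, Brisco 3, Carrow 8.
Carrow gets 9 under Jefferson and 8 under Hamilton.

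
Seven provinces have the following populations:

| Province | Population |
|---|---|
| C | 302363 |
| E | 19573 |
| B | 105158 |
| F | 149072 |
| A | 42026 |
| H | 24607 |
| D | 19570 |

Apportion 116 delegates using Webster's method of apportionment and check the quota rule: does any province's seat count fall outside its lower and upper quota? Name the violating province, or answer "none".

Standard quotas: C 52.953, E 3.428, B 18.416, F 26.107, A 7.360, H 4.309, D 3.427.
Webster allocation: C 54, E 3, B 19, F 26, A 7, H 4, D 3.
C has quota 52.953 (lower 52, upper 53) but receives 54 — outside the quota interval.

C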